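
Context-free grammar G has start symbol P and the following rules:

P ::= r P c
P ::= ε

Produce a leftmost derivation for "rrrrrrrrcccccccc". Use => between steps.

P => rPc => rrPcc => rrrPccc => rrrrPcccc => rrrrrPccccc => rrrrrrPcccccc => rrrrrrrPccccccc => rrrrrrrrPcccccccc => rrrrrrrrcccccccc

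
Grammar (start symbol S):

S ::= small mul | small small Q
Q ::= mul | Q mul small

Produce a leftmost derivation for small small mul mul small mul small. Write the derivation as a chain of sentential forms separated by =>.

S => small small Q   [S ::= small small Q]
small small Q => small small Q mul small   [Q ::= Q mul small]
small small Q mul small => small small Q mul small mul small   [Q ::= Q mul small]
small small Q mul small mul small => small small mul mul small mul small   [Q ::= mul]

S => small small Q => small small Q mul small => small small Q mul small mul small => small small mul mul small mul small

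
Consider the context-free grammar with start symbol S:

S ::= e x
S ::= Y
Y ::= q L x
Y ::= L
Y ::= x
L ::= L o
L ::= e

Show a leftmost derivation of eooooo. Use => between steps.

S => Y => L => Lo => Loo => Looo => Loooo => Looooo => eooooo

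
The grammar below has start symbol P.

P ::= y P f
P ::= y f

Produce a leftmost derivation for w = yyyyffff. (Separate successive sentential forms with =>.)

P=>yPf=>yyPff=>yyyPfff=>yyyyffff

P => yPf   [P ::= y P f]
yPf => yyPff   [P ::= y P f]
yyPff => yyyPfff   [P ::= y P f]
yyyPfff => yyyyffff   [P ::= y f]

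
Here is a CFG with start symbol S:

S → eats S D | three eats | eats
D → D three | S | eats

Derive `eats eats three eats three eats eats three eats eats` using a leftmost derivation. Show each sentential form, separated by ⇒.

S ⇒ eats S D ⇒ eats eats S D D ⇒ eats eats three eats D D ⇒ eats eats three eats S D ⇒ eats eats three eats three eats D ⇒ eats eats three eats three eats S ⇒ eats eats three eats three eats eats S D ⇒ eats eats three eats three eats eats three eats D ⇒ eats eats three eats three eats eats three eats eats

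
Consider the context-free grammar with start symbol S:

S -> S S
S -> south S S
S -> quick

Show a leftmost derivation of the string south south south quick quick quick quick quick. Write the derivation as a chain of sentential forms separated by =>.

S => south S S => south south S S S => south south S S S S => south south south S S S S S => south south south quick S S S S => south south south quick quick S S S => south south south quick quick quick S S => south south south quick quick quick quick S => south south south quick quick quick quick quick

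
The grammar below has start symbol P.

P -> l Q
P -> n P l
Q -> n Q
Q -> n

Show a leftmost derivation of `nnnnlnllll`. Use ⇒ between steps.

P ⇒ nPl   [P -> n P l]
nPl ⇒ nnPll   [P -> n P l]
nnPll ⇒ nnnPlll   [P -> n P l]
nnnPlll ⇒ nnnnPllll   [P -> n P l]
nnnnPllll ⇒ nnnnlQllll   [P -> l Q]
nnnnlQllll ⇒ nnnnlnllll   [Q -> n]

P⇒nPl⇒nnPll⇒nnnPlll⇒nnnnPllll⇒nnnnlQllll⇒nnnnlnllll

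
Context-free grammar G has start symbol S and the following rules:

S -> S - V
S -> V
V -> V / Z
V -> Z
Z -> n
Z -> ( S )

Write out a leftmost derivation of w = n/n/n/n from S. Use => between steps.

S=>V=>V/Z=>V/Z/Z=>V/Z/Z/Z=>Z/Z/Z/Z=>n/Z/Z/Z=>n/n/Z/Z=>n/n/n/Z=>n/n/n/n

S => V   [S -> V]
V => V/Z   [V -> V / Z]
V/Z => V/Z/Z   [V -> V / Z]
V/Z/Z => V/Z/Z/Z   [V -> V / Z]
V/Z/Z/Z => Z/Z/Z/Z   [V -> Z]
Z/Z/Z/Z => n/Z/Z/Z   [Z -> n]
n/Z/Z/Z => n/n/Z/Z   [Z -> n]
n/n/Z/Z => n/n/n/Z   [Z -> n]
n/n/n/Z => n/n/n/n   [Z -> n]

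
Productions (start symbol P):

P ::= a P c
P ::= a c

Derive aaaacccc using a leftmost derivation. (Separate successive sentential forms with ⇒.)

P ⇒ aPc   [P ::= a P c]
aPc ⇒ aaPcc   [P ::= a P c]
aaPcc ⇒ aaaPccc   [P ::= a P c]
aaaPccc ⇒ aaaacccc   [P ::= a c]

P⇒aPc⇒aaPcc⇒aaaPccc⇒aaaacccc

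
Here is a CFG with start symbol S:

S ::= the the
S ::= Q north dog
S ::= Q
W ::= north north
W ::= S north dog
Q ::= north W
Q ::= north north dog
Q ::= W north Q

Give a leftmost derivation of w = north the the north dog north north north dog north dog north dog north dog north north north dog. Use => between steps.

S => Q => W north Q => S north dog north Q => Q north dog north Q => north W north dog north Q => north S north dog north dog north Q => north Q north dog north dog north dog north Q => north W north Q north dog north dog north dog north Q => north S north dog north Q north dog north dog north dog north Q => north the the north dog north Q north dog north dog north dog north Q => north the the north dog north north north dog north dog north dog north dog north Q => north the the north dog north north north dog north dog north dog north dog north north north dog

S => Q   [S ::= Q]
Q => W north Q   [Q ::= W north Q]
W north Q => S north dog north Q   [W ::= S north dog]
S north dog north Q => Q north dog north Q   [S ::= Q]
Q north dog north Q => north W north dog north Q   [Q ::= north W]
north W north dog north Q => north S north dog north dog north Q   [W ::= S north dog]
north S north dog north dog north Q => north Q north dog north dog north dog north Q   [S ::= Q north dog]
north Q north dog north dog north dog north Q => north W north Q north dog north dog north dog north Q   [Q ::= W north Q]
north W north Q north dog north dog north dog north Q => north S north dog north Q north dog north dog north dog north Q   [W ::= S north dog]
north S north dog north Q north dog north dog north dog north Q => north the the north dog north Q north dog north dog north dog north Q   [S ::= the the]
north the the north dog north Q north dog north dog north dog north Q => north the the north dog north north north dog north dog north dog north dog north Q   [Q ::= north north dog]
north the the north dog north north north dog north dog north dog north dog north Q => north the the north dog north north north dog north dog north dog north dog north north north dog   [Q ::= north north dog]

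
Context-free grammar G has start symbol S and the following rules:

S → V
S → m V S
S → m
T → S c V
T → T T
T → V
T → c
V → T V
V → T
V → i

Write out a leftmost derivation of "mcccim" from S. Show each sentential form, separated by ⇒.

S⇒mVS⇒mTVS⇒mcVS⇒mcTVS⇒mccVS⇒mccTVS⇒mcccVS⇒mccciS⇒mcccim

S ⇒ mVS   [S → m V S]
mVS ⇒ mTVS   [V → T V]
mTVS ⇒ mcVS   [T → c]
mcVS ⇒ mcTVS   [V → T V]
mcTVS ⇒ mccVS   [T → c]
mccVS ⇒ mccTVS   [V → T V]
mccTVS ⇒ mcccVS   [T → c]
mcccVS ⇒ mccciS   [V → i]
mccciS ⇒ mcccim   [S → m]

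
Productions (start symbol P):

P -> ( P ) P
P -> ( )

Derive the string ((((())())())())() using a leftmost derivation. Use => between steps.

P => (P)P => ((P)P)P => (((P)P)P)P => ((((P)P)P)P)P => ((((())P)P)P)P => ((((())())P)P)P => ((((())())())P)P => ((((())())())())P => ((((())())())())()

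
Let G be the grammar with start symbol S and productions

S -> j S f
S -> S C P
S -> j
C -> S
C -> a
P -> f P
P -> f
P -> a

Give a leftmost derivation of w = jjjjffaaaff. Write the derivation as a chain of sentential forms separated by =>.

S => jSf => jSCPf => jSCPCPf => jjSfCPCPf => jjjSffCPCPf => jjjjffCPCPf => jjjjffaPCPf => jjjjffaaCPf => jjjjffaaaPf => jjjjffaaaff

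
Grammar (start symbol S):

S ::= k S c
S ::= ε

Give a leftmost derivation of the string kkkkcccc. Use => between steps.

S=>kSc=>kkScc=>kkkSccc=>kkkkScccc=>kkkkcccc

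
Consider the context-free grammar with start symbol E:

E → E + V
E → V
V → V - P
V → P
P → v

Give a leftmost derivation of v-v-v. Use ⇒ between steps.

E ⇒ V   [E → V]
V ⇒ V-P   [V → V - P]
V-P ⇒ V-P-P   [V → V - P]
V-P-P ⇒ P-P-P   [V → P]
P-P-P ⇒ v-P-P   [P → v]
v-P-P ⇒ v-v-P   [P → v]
v-v-P ⇒ v-v-v   [P → v]

E ⇒ V ⇒ V-P ⇒ V-P-P ⇒ P-P-P ⇒ v-P-P ⇒ v-v-P ⇒ v-v-v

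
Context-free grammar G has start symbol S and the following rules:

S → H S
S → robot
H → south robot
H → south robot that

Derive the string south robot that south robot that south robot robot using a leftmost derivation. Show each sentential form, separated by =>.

S => H S => south robot that S => south robot that H S => south robot that south robot that S => south robot that south robot that H S => south robot that south robot that south robot S => south robot that south robot that south robot robot

S => H S   [S → H S]
H S => south robot that S   [H → south robot that]
south robot that S => south robot that H S   [S → H S]
south robot that H S => south robot that south robot that S   [H → south robot that]
south robot that south robot that S => south robot that south robot that H S   [S → H S]
south robot that south robot that H S => south robot that south robot that south robot S   [H → south robot]
south robot that south robot that south robot S => south robot that south robot that south robot robot   [S → robot]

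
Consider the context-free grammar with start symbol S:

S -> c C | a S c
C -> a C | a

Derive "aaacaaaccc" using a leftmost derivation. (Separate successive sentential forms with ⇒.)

S ⇒ aSc ⇒ aaScc ⇒ aaaSccc ⇒ aaacCccc ⇒ aaacaCccc ⇒ aaacaaCccc ⇒ aaacaaaccc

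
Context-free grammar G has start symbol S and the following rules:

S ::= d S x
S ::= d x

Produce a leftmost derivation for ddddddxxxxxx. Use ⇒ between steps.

S ⇒ dSx ⇒ ddSxx ⇒ dddSxxx ⇒ ddddSxxxx ⇒ dddddSxxxxx ⇒ ddddddxxxxxx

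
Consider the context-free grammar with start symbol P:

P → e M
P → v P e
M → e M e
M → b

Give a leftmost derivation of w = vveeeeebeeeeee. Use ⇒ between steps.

P ⇒ vPe   [P → v P e]
vPe ⇒ vvPee   [P → v P e]
vvPee ⇒ vveMee   [P → e M]
vveMee ⇒ vveeMeee   [M → e M e]
vveeMeee ⇒ vveeeMeeee   [M → e M e]
vveeeMeeee ⇒ vveeeeMeeeee   [M → e M e]
vveeeeMeeeee ⇒ vveeeeeMeeeeee   [M → e M e]
vveeeeeMeeeeee ⇒ vveeeeebeeeeee   [M → b]

P ⇒ vPe ⇒ vvPee ⇒ vveMee ⇒ vveeMeee ⇒ vveeeMeeee ⇒ vveeeeMeeeee ⇒ vveeeeeMeeeeee ⇒ vveeeeebeeeeee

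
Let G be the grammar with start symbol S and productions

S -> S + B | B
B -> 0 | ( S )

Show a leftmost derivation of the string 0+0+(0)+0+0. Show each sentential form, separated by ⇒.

S ⇒ S+B   [S -> S + B]
S+B ⇒ S+B+B   [S -> S + B]
S+B+B ⇒ S+B+B+B   [S -> S + B]
S+B+B+B ⇒ S+B+B+B+B   [S -> S + B]
S+B+B+B+B ⇒ B+B+B+B+B   [S -> B]
B+B+B+B+B ⇒ 0+B+B+B+B   [B -> 0]
0+B+B+B+B ⇒ 0+0+B+B+B   [B -> 0]
0+0+B+B+B ⇒ 0+0+(S)+B+B   [B -> ( S )]
0+0+(S)+B+B ⇒ 0+0+(B)+B+B   [S -> B]
0+0+(B)+B+B ⇒ 0+0+(0)+B+B   [B -> 0]
0+0+(0)+B+B ⇒ 0+0+(0)+0+B   [B -> 0]
0+0+(0)+0+B ⇒ 0+0+(0)+0+0   [B -> 0]

S ⇒ S+B ⇒ S+B+B ⇒ S+B+B+B ⇒ S+B+B+B+B ⇒ B+B+B+B+B ⇒ 0+B+B+B+B ⇒ 0+0+B+B+B ⇒ 0+0+(S)+B+B ⇒ 0+0+(B)+B+B ⇒ 0+0+(0)+B+B ⇒ 0+0+(0)+0+B ⇒ 0+0+(0)+0+0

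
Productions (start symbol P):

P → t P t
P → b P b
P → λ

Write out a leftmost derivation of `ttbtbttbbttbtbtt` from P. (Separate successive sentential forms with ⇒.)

P ⇒ tPt ⇒ ttPtt ⇒ ttbPbtt ⇒ ttbtPtbtt ⇒ ttbtbPbtbtt ⇒ ttbtbtPtbtbtt ⇒ ttbtbttPttbtbtt ⇒ ttbtbttbPbttbtbtt ⇒ ttbtbttbbttbtbtt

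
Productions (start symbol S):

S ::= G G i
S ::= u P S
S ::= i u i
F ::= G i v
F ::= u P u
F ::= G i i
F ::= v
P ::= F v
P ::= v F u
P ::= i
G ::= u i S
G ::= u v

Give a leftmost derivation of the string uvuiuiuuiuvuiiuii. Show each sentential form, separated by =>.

S => GGi   [S ::= G G i]
GGi => uvGi   [G ::= u v]
uvGi => uvuiSi   [G ::= u i S]
uvuiSi => uvuiuPSi   [S ::= u P S]
uvuiuPSi => uvuiuiSi   [P ::= i]
uvuiuiSi => uvuiuiuPSi   [S ::= u P S]
uvuiuiuPSi => uvuiuiuFvSi   [P ::= F v]
uvuiuiuFvSi => uvuiuiuuPuvSi   [F ::= u P u]
uvuiuiuuPuvSi => uvuiuiuuiuvSi   [P ::= i]
uvuiuiuuiuvSi => uvuiuiuuiuvuPSi   [S ::= u P S]
uvuiuiuuiuvuPSi => uvuiuiuuiuvuiSi   [P ::= i]
uvuiuiuuiuvuiSi => uvuiuiuuiuvuiiuii   [S ::= i u i]

S => GGi => uvGi => uvuiSi => uvuiuPSi => uvuiuiSi => uvuiuiuPSi => uvuiuiuFvSi => uvuiuiuuPuvSi => uvuiuiuuiuvSi => uvuiuiuuiuvuPSi => uvuiuiuuiuvuiSi => uvuiuiuuiuvuiiuii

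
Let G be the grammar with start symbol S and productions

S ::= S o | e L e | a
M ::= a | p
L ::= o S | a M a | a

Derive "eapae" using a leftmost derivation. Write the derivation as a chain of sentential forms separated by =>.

S=>eLe=>eaMae=>eapae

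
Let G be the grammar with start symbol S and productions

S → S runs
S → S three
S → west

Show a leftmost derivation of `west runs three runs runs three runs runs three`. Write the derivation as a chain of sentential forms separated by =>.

S => S three   [S → S three]
S three => S runs three   [S → S runs]
S runs three => S runs runs three   [S → S runs]
S runs runs three => S three runs runs three   [S → S three]
S three runs runs three => S runs three runs runs three   [S → S runs]
S runs three runs runs three => S runs runs three runs runs three   [S → S runs]
S runs runs three runs runs three => S three runs runs three runs runs three   [S → S three]
S three runs runs three runs runs three => S runs three runs runs three runs runs three   [S → S runs]
S runs three runs runs three runs runs three => west runs three runs runs three runs runs three   [S → west]

S => S three => S runs three => S runs runs three => S three runs runs three => S runs three runs runs three => S runs runs three runs runs three => S three runs runs three runs runs three => S runs three runs runs three runs runs three => west runs three runs runs three runs runs three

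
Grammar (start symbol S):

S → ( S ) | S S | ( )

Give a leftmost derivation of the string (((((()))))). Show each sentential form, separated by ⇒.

S ⇒ (S) ⇒ ((S)) ⇒ (((S))) ⇒ ((((S)))) ⇒ (((((S))))) ⇒ (((((())))))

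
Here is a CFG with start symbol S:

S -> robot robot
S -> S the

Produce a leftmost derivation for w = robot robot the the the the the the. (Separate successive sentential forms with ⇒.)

S ⇒ S the ⇒ S the the ⇒ S the the the ⇒ S the the the the ⇒ S the the the the the ⇒ S the the the the the the ⇒ robot robot the the the the the the

S ⇒ S the   [S -> S the]
S the ⇒ S the the   [S -> S the]
S the the ⇒ S the the the   [S -> S the]
S the the the ⇒ S the the the the   [S -> S the]
S the the the the ⇒ S the the the the the   [S -> S the]
S the the the the the ⇒ S the the the the the the   [S -> S the]
S the the the the the the ⇒ robot robot the the the the the the   [S -> robot robot]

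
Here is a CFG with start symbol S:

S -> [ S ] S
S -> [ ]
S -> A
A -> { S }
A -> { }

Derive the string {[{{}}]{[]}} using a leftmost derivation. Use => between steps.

S => A   [S -> A]
A => {S}   [A -> { S }]
{S} => {[S]S}   [S -> [ S ] S]
{[S]S} => {[A]S}   [S -> A]
{[A]S} => {[{S}]S}   [A -> { S }]
{[{S}]S} => {[{A}]S}   [S -> A]
{[{A}]S} => {[{{}}]S}   [A -> { }]
{[{{}}]S} => {[{{}}]A}   [S -> A]
{[{{}}]A} => {[{{}}]{S}}   [A -> { S }]
{[{{}}]{S}} => {[{{}}]{[]}}   [S -> [ ]]

S => A => {S} => {[S]S} => {[A]S} => {[{S}]S} => {[{A}]S} => {[{{}}]S} => {[{{}}]A} => {[{{}}]{S}} => {[{{}}]{[]}}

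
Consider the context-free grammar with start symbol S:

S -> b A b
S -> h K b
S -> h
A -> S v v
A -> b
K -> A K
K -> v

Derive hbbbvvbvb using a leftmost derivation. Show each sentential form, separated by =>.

S => hKb => hAKb => hSvvKb => hbAbvvKb => hbbbvvKb => hbbbvvAKb => hbbbvvbKb => hbbbvvbvb

S => hKb   [S -> h K b]
hKb => hAKb   [K -> A K]
hAKb => hSvvKb   [A -> S v v]
hSvvKb => hbAbvvKb   [S -> b A b]
hbAbvvKb => hbbbvvKb   [A -> b]
hbbbvvKb => hbbbvvAKb   [K -> A K]
hbbbvvAKb => hbbbvvbKb   [A -> b]
hbbbvvbKb => hbbbvvbvb   [K -> v]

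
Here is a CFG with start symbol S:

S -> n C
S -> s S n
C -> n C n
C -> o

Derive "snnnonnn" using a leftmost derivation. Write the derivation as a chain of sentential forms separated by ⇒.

S⇒sSn⇒snCn⇒snnCnn⇒snnnCnnn⇒snnnonnn

S ⇒ sSn   [S -> s S n]
sSn ⇒ snCn   [S -> n C]
snCn ⇒ snnCnn   [C -> n C n]
snnCnn ⇒ snnnCnnn   [C -> n C n]
snnnCnnn ⇒ snnnonnn   [C -> o]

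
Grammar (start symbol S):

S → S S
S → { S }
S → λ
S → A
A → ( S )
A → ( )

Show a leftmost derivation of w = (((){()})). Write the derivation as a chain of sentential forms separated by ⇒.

S ⇒ A   [S → A]
A ⇒ (S)   [A → ( S )]
(S) ⇒ (A)   [S → A]
(A) ⇒ ((S))   [A → ( S )]
((S)) ⇒ ((SS))   [S → S S]
((SS)) ⇒ ((AS))   [S → A]
((AS)) ⇒ ((()S))   [A → ( )]
((()S)) ⇒ (((){S}))   [S → { S }]
(((){S})) ⇒ (((){A}))   [S → A]
(((){A})) ⇒ (((){()}))   [A → ( )]

S ⇒ A ⇒ (S) ⇒ (A) ⇒ ((S)) ⇒ ((SS)) ⇒ ((AS)) ⇒ ((()S)) ⇒ (((){S})) ⇒ (((){A})) ⇒ (((){()}))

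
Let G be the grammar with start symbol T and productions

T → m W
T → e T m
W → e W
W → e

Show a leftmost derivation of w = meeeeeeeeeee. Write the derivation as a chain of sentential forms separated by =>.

T => mW   [T → m W]
mW => meW   [W → e W]
meW => meeW   [W → e W]
meeW => meeeW   [W → e W]
meeeW => meeeeW   [W → e W]
meeeeW => meeeeeW   [W → e W]
meeeeeW => meeeeeeW   [W → e W]
meeeeeeW => meeeeeeeW   [W → e W]
meeeeeeeW => meeeeeeeeW   [W → e W]
meeeeeeeeW => meeeeeeeeeW   [W → e W]
meeeeeeeeeW => meeeeeeeeeeW   [W → e W]
meeeeeeeeeeW => meeeeeeeeeee   [W → e]

T => mW => meW => meeW => meeeW => meeeeW => meeeeeW => meeeeeeW => meeeeeeeW => meeeeeeeeW => meeeeeeeeeW => meeeeeeeeeeW => meeeeeeeeeee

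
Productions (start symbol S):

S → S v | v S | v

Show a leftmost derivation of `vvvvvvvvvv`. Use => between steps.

S => Sv   [S → S v]
Sv => Svv   [S → S v]
Svv => vSvv   [S → v S]
vSvv => vvSvv   [S → v S]
vvSvv => vvSvvv   [S → S v]
vvSvvv => vvSvvvv   [S → S v]
vvSvvvv => vvvSvvvv   [S → v S]
vvvSvvvv => vvvvSvvvv   [S → v S]
vvvvSvvvv => vvvvSvvvvv   [S → S v]
vvvvSvvvvv => vvvvvvvvvv   [S → v]

S => Sv => Svv => vSvv => vvSvv => vvSvvv => vvSvvvv => vvvSvvvv => vvvvSvvvv => vvvvSvvvvv => vvvvvvvvvv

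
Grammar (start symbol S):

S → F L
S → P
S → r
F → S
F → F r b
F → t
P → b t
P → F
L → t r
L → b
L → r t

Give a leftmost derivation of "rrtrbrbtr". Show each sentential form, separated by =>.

S => FL   [S → F L]
FL => FrbL   [F → F r b]
FrbL => FrbrbL   [F → F r b]
FrbrbL => SrbrbL   [F → S]
SrbrbL => FLrbrbL   [S → F L]
FLrbrbL => SLrbrbL   [F → S]
SLrbrbL => rLrbrbL   [S → r]
rLrbrbL => rrtrbrbL   [L → r t]
rrtrbrbL => rrtrbrbtr   [L → t r]

S=>FL=>FrbL=>FrbrbL=>SrbrbL=>FLrbrbL=>SLrbrbL=>rLrbrbL=>rrtrbrbL=>rrtrbrbtr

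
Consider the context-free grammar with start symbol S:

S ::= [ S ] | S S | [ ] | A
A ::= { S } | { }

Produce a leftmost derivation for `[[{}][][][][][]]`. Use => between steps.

S => [S] => [SS] => [SSS] => [[S]SS] => [[A]SS] => [[{}]SS] => [[{}]SSS] => [[{}]SSSS] => [[{}]SSSSS] => [[{}][]SSSS] => [[{}][][]SSS] => [[{}][][][]SS] => [[{}][][][][]S] => [[{}][][][][][]]

S => [S]   [S ::= [ S ]]
[S] => [SS]   [S ::= S S]
[SS] => [SSS]   [S ::= S S]
[SSS] => [[S]SS]   [S ::= [ S ]]
[[S]SS] => [[A]SS]   [S ::= A]
[[A]SS] => [[{}]SS]   [A ::= { }]
[[{}]SS] => [[{}]SSS]   [S ::= S S]
[[{}]SSS] => [[{}]SSSS]   [S ::= S S]
[[{}]SSSS] => [[{}]SSSSS]   [S ::= S S]
[[{}]SSSSS] => [[{}][]SSSS]   [S ::= [ ]]
[[{}][]SSSS] => [[{}][][]SSS]   [S ::= [ ]]
[[{}][][]SSS] => [[{}][][][]SS]   [S ::= [ ]]
[[{}][][][]SS] => [[{}][][][][]S]   [S ::= [ ]]
[[{}][][][][]S] => [[{}][][][][][]]   [S ::= [ ]]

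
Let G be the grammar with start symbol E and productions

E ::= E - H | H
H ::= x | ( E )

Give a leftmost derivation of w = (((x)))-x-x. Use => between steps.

E => E-H => E-H-H => H-H-H => (E)-H-H => (H)-H-H => ((E))-H-H => ((H))-H-H => (((E)))-H-H => (((H)))-H-H => (((x)))-H-H => (((x)))-x-H => (((x)))-x-x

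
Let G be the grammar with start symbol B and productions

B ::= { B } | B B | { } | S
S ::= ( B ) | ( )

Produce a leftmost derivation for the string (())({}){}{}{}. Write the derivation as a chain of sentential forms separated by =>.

B => BB => BBB => BBBB => BBBBB => SBBBB => (B)BBBB => (S)BBBB => (())BBBB => (())SBBB => (())(B)BBB => (())({})BBB => (())({}){}BB => (())({}){}{}B => (())({}){}{}{}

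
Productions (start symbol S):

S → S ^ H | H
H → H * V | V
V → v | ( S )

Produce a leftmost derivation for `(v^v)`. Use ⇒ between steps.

S ⇒ H   [S → H]
H ⇒ V   [H → V]
V ⇒ (S)   [V → ( S )]
(S) ⇒ (S^H)   [S → S ^ H]
(S^H) ⇒ (H^H)   [S → H]
(H^H) ⇒ (V^H)   [H → V]
(V^H) ⇒ (v^H)   [V → v]
(v^H) ⇒ (v^V)   [H → V]
(v^V) ⇒ (v^v)   [V → v]

S ⇒ H ⇒ V ⇒ (S) ⇒ (S^H) ⇒ (H^H) ⇒ (V^H) ⇒ (v^H) ⇒ (v^V) ⇒ (v^v)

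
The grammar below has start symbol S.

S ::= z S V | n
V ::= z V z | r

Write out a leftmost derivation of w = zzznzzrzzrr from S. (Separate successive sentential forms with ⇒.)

S ⇒ zSV ⇒ zzSVV ⇒ zzzSVVV ⇒ zzznVVV ⇒ zzznzVzVV ⇒ zzznzzVzzVV ⇒ zzznzzrzzVV ⇒ zzznzzrzzrV ⇒ zzznzzrzzrr

S ⇒ zSV   [S ::= z S V]
zSV ⇒ zzSVV   [S ::= z S V]
zzSVV ⇒ zzzSVVV   [S ::= z S V]
zzzSVVV ⇒ zzznVVV   [S ::= n]
zzznVVV ⇒ zzznzVzVV   [V ::= z V z]
zzznzVzVV ⇒ zzznzzVzzVV   [V ::= z V z]
zzznzzVzzVV ⇒ zzznzzrzzVV   [V ::= r]
zzznzzrzzVV ⇒ zzznzzrzzrV   [V ::= r]
zzznzzrzzrV ⇒ zzznzzrzzrr   [V ::= r]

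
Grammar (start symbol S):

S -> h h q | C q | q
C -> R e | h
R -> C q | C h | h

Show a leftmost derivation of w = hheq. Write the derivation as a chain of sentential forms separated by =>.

S => Cq   [S -> C q]
Cq => Req   [C -> R e]
Req => Cheq   [R -> C h]
Cheq => hheq   [C -> h]

S => Cq => Req => Cheq => hheq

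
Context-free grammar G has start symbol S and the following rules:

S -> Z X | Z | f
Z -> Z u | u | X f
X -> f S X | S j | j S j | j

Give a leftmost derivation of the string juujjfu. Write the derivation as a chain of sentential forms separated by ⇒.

S ⇒ Z ⇒ Zu ⇒ Xfu ⇒ jSjfu ⇒ jZXjfu ⇒ juXjfu ⇒ juSjjfu ⇒ juZjjfu ⇒ juujjfu

S ⇒ Z   [S -> Z]
Z ⇒ Zu   [Z -> Z u]
Zu ⇒ Xfu   [Z -> X f]
Xfu ⇒ jSjfu   [X -> j S j]
jSjfu ⇒ jZXjfu   [S -> Z X]
jZXjfu ⇒ juXjfu   [Z -> u]
juXjfu ⇒ juSjjfu   [X -> S j]
juSjjfu ⇒ juZjjfu   [S -> Z]
juZjjfu ⇒ juujjfu   [Z -> u]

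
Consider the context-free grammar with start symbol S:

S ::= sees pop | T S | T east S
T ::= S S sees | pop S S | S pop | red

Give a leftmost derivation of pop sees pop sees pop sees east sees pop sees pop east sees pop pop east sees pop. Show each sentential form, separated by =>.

S => T east S => S pop east S => T east S pop east S => pop S S east S pop east S => pop T east S S east S pop east S => pop S S sees east S S east S pop east S => pop sees pop S sees east S S east S pop east S => pop sees pop sees pop sees east S S east S pop east S => pop sees pop sees pop sees east sees pop S east S pop east S => pop sees pop sees pop sees east sees pop sees pop east S pop east S => pop sees pop sees pop sees east sees pop sees pop east sees pop pop east S => pop sees pop sees pop sees east sees pop sees pop east sees pop pop east sees pop

S => T east S   [S ::= T east S]
T east S => S pop east S   [T ::= S pop]
S pop east S => T east S pop east S   [S ::= T east S]
T east S pop east S => pop S S east S pop east S   [T ::= pop S S]
pop S S east S pop east S => pop T east S S east S pop east S   [S ::= T east S]
pop T east S S east S pop east S => pop S S sees east S S east S pop east S   [T ::= S S sees]
pop S S sees east S S east S pop east S => pop sees pop S sees east S S east S pop east S   [S ::= sees pop]
pop sees pop S sees east S S east S pop east S => pop sees pop sees pop sees east S S east S pop east S   [S ::= sees pop]
pop sees pop sees pop sees east S S east S pop east S => pop sees pop sees pop sees east sees pop S east S pop east S   [S ::= sees pop]
pop sees pop sees pop sees east sees pop S east S pop east S => pop sees pop sees pop sees east sees pop sees pop east S pop east S   [S ::= sees pop]
pop sees pop sees pop sees east sees pop sees pop east S pop east S => pop sees pop sees pop sees east sees pop sees pop east sees pop pop east S   [S ::= sees pop]
pop sees pop sees pop sees east sees pop sees pop east sees pop pop east S => pop sees pop sees pop sees east sees pop sees pop east sees pop pop east sees pop   [S ::= sees pop]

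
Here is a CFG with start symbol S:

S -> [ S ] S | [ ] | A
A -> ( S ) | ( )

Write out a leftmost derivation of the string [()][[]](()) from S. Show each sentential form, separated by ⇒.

S ⇒ [S]S ⇒ [A]S ⇒ [()]S ⇒ [()][S]S ⇒ [()][[]]S ⇒ [()][[]]A ⇒ [()][[]](S) ⇒ [()][[]](A) ⇒ [()][[]](())

S ⇒ [S]S   [S -> [ S ] S]
[S]S ⇒ [A]S   [S -> A]
[A]S ⇒ [()]S   [A -> ( )]
[()]S ⇒ [()][S]S   [S -> [ S ] S]
[()][S]S ⇒ [()][[]]S   [S -> [ ]]
[()][[]]S ⇒ [()][[]]A   [S -> A]
[()][[]]A ⇒ [()][[]](S)   [A -> ( S )]
[()][[]](S) ⇒ [()][[]](A)   [S -> A]
[()][[]](A) ⇒ [()][[]](())   [A -> ( )]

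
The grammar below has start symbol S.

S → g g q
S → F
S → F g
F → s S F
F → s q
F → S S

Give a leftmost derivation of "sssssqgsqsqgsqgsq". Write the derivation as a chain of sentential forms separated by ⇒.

S ⇒ F   [S → F]
F ⇒ sSF   [F → s S F]
sSF ⇒ sFgF   [S → F g]
sFgF ⇒ ssSFgF   [F → s S F]
ssSFgF ⇒ ssFgFgF   [S → F g]
ssFgFgF ⇒ sssSFgFgF   [F → s S F]
sssSFgFgF ⇒ sssFFgFgF   [S → F]
sssFFgFgF ⇒ ssssSFFgFgF   [F → s S F]
ssssSFFgFgF ⇒ ssssFgFFgFgF   [S → F g]
ssssFgFFgFgF ⇒ sssssqgFFgFgF   [F → s q]
sssssqgFFgFgF ⇒ sssssqgsqFgFgF   [F → s q]
sssssqgsqFgFgF ⇒ sssssqgsqsqgFgF   [F → s q]
sssssqgsqsqgFgF ⇒ sssssqgsqsqgsqgF   [F → s q]
sssssqgsqsqgsqgF ⇒ sssssqgsqsqgsqgsq   [F → s q]

S⇒F⇒sSF⇒sFgF⇒ssSFgF⇒ssFgFgF⇒sssSFgFgF⇒sssFFgFgF⇒ssssSFFgFgF⇒ssssFgFFgFgF⇒sssssqgFFgFgF⇒sssssqgsqFgFgF⇒sssssqgsqsqgFgF⇒sssssqgsqsqgsqgF⇒sssssqgsqsqgsqgsq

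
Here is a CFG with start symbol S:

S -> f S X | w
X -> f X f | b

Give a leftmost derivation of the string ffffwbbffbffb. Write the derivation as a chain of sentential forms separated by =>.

S => fSX => ffSXX => fffSXXX => ffffSXXXX => ffffwXXXX => ffffwbXXX => ffffwbbXX => ffffwbbfXfX => ffffwbbffXffX => ffffwbbffbffX => ffffwbbffbffb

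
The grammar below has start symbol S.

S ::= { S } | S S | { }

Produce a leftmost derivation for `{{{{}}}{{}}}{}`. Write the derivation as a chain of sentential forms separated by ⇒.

S ⇒ SS ⇒ {S}S ⇒ {SS}S ⇒ {{S}S}S ⇒ {{{S}}S}S ⇒ {{{{}}}S}S ⇒ {{{{}}}{S}}S ⇒ {{{{}}}{{}}}S ⇒ {{{{}}}{{}}}{}

S ⇒ SS   [S ::= S S]
SS ⇒ {S}S   [S ::= { S }]
{S}S ⇒ {SS}S   [S ::= S S]
{SS}S ⇒ {{S}S}S   [S ::= { S }]
{{S}S}S ⇒ {{{S}}S}S   [S ::= { S }]
{{{S}}S}S ⇒ {{{{}}}S}S   [S ::= { }]
{{{{}}}S}S ⇒ {{{{}}}{S}}S   [S ::= { S }]
{{{{}}}{S}}S ⇒ {{{{}}}{{}}}S   [S ::= { }]
{{{{}}}{{}}}S ⇒ {{{{}}}{{}}}{}   [S ::= { }]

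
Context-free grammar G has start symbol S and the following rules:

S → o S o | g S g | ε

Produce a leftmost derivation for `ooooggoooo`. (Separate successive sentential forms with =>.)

S => oSo => ooSoo => oooSooo => ooooSoooo => oooogSgoooo => ooooggoooo

S => oSo   [S → o S o]
oSo => ooSoo   [S → o S o]
ooSoo => oooSooo   [S → o S o]
oooSooo => ooooSoooo   [S → o S o]
ooooSoooo => oooogSgoooo   [S → g S g]
oooogSgoooo => ooooggoooo   [S → ε]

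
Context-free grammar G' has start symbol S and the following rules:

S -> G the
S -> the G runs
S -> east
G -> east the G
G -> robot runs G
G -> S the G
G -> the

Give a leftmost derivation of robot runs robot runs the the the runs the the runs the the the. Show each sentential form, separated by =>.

S => G the => robot runs G the => robot runs robot runs G the => robot runs robot runs S the G the => robot runs robot runs the G runs the G the => robot runs robot runs the S the G runs the G the => robot runs robot runs the the G runs the G runs the G the => robot runs robot runs the the the runs the G runs the G the => robot runs robot runs the the the runs the the runs the G the => robot runs robot runs the the the runs the the runs the the the

S => G the   [S -> G the]
G the => robot runs G the   [G -> robot runs G]
robot runs G the => robot runs robot runs G the   [G -> robot runs G]
robot runs robot runs G the => robot runs robot runs S the G the   [G -> S the G]
robot runs robot runs S the G the => robot runs robot runs the G runs the G the   [S -> the G runs]
robot runs robot runs the G runs the G the => robot runs robot runs the S the G runs the G the   [G -> S the G]
robot runs robot runs the S the G runs the G the => robot runs robot runs the the G runs the G runs the G the   [S -> the G runs]
robot runs robot runs the the G runs the G runs the G the => robot runs robot runs the the the runs the G runs the G the   [G -> the]
robot runs robot runs the the the runs the G runs the G the => robot runs robot runs the the the runs the the runs the G the   [G -> the]
robot runs robot runs the the the runs the the runs the G the => robot runs robot runs the the the runs the the runs the the the   [G -> the]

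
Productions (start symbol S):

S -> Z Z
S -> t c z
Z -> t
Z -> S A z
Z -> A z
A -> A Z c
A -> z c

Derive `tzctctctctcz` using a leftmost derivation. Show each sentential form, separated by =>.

S => ZZ => tZ => tAz => tAZcz => tAZcZcz => tAZcZcZcz => tAZcZcZcZcz => tzcZcZcZcZcz => tzctcZcZcZcz => tzctctcZcZcz => tzctctctcZcz => tzctctctctcz

S => ZZ   [S -> Z Z]
ZZ => tZ   [Z -> t]
tZ => tAz   [Z -> A z]
tAz => tAZcz   [A -> A Z c]
tAZcz => tAZcZcz   [A -> A Z c]
tAZcZcz => tAZcZcZcz   [A -> A Z c]
tAZcZcZcz => tAZcZcZcZcz   [A -> A Z c]
tAZcZcZcZcz => tzcZcZcZcZcz   [A -> z c]
tzcZcZcZcZcz => tzctcZcZcZcz   [Z -> t]
tzctcZcZcZcz => tzctctcZcZcz   [Z -> t]
tzctctcZcZcz => tzctctctcZcz   [Z -> t]
tzctctctcZcz => tzctctctctcz   [Z -> t]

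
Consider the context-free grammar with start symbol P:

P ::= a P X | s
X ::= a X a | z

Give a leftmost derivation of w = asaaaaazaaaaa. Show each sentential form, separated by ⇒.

P ⇒ aPX   [P ::= a P X]
aPX ⇒ asX   [P ::= s]
asX ⇒ asaXa   [X ::= a X a]
asaXa ⇒ asaaXaa   [X ::= a X a]
asaaXaa ⇒ asaaaXaaa   [X ::= a X a]
asaaaXaaa ⇒ asaaaaXaaaa   [X ::= a X a]
asaaaaXaaaa ⇒ asaaaaaXaaaaa   [X ::= a X a]
asaaaaaXaaaaa ⇒ asaaaaazaaaaa   [X ::= z]

P ⇒ aPX ⇒ asX ⇒ asaXa ⇒ asaaXaa ⇒ asaaaXaaa ⇒ asaaaaXaaaa ⇒ asaaaaaXaaaaa ⇒ asaaaaazaaaaa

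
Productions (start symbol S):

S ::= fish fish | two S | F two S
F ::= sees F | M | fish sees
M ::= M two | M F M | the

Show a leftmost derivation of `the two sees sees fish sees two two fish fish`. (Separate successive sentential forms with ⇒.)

S ⇒ F two S   [S ::= F two S]
F two S ⇒ M two S   [F ::= M]
M two S ⇒ the two S   [M ::= the]
the two S ⇒ the two F two S   [S ::= F two S]
the two F two S ⇒ the two sees F two S   [F ::= sees F]
the two sees F two S ⇒ the two sees sees F two S   [F ::= sees F]
the two sees sees F two S ⇒ the two sees sees fish sees two S   [F ::= fish sees]
the two sees sees fish sees two S ⇒ the two sees sees fish sees two two S   [S ::= two S]
the two sees sees fish sees two two S ⇒ the two sees sees fish sees two two fish fish   [S ::= fish fish]

S ⇒ F two S ⇒ M two S ⇒ the two S ⇒ the two F two S ⇒ the two sees F two S ⇒ the two sees sees F two S ⇒ the two sees sees fish sees two S ⇒ the two sees sees fish sees two two S ⇒ the two sees sees fish sees two two fish fish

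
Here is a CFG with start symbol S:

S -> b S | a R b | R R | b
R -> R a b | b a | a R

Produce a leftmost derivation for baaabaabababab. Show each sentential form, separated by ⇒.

S ⇒ RR ⇒ baR ⇒ baRab ⇒ baaRab ⇒ baaaRab ⇒ baaaRabab ⇒ baaaRababab ⇒ baaaRabababab ⇒ baaabaabababab

S ⇒ RR   [S -> R R]
RR ⇒ baR   [R -> b a]
baR ⇒ baRab   [R -> R a b]
baRab ⇒ baaRab   [R -> a R]
baaRab ⇒ baaaRab   [R -> a R]
baaaRab ⇒ baaaRabab   [R -> R a b]
baaaRabab ⇒ baaaRababab   [R -> R a b]
baaaRababab ⇒ baaaRabababab   [R -> R a b]
baaaRabababab ⇒ baaabaabababab   [R -> b a]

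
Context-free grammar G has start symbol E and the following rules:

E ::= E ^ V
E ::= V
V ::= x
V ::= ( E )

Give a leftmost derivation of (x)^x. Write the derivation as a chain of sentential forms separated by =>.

E => E^V => V^V => (E)^V => (V)^V => (x)^V => (x)^x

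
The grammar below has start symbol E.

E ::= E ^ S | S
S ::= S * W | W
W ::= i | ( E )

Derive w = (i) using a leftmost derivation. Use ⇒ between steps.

E ⇒ S   [E ::= S]
S ⇒ W   [S ::= W]
W ⇒ (E)   [W ::= ( E )]
(E) ⇒ (S)   [E ::= S]
(S) ⇒ (W)   [S ::= W]
(W) ⇒ (i)   [W ::= i]

E ⇒ S ⇒ W ⇒ (E) ⇒ (S) ⇒ (W) ⇒ (i)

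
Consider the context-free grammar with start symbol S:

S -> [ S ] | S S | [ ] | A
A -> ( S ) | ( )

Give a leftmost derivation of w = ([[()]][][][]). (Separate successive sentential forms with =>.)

S=>A=>(S)=>(SS)=>(SSS)=>(SSSS)=>([S]SSS)=>([[S]]SSS)=>([[A]]SSS)=>([[()]]SSS)=>([[()]][]SS)=>([[()]][][]S)=>([[()]][][][])

S => A   [S -> A]
A => (S)   [A -> ( S )]
(S) => (SS)   [S -> S S]
(SS) => (SSS)   [S -> S S]
(SSS) => (SSSS)   [S -> S S]
(SSSS) => ([S]SSS)   [S -> [ S ]]
([S]SSS) => ([[S]]SSS)   [S -> [ S ]]
([[S]]SSS) => ([[A]]SSS)   [S -> A]
([[A]]SSS) => ([[()]]SSS)   [A -> ( )]
([[()]]SSS) => ([[()]][]SS)   [S -> [ ]]
([[()]][]SS) => ([[()]][][]S)   [S -> [ ]]
([[()]][][]S) => ([[()]][][][])   [S -> [ ]]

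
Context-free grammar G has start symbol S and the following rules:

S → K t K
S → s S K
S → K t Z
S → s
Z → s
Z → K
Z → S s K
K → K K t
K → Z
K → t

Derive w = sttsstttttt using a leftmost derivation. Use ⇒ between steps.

S ⇒ sSK ⇒ sKtKK ⇒ sKKttKK ⇒ sZKttKK ⇒ sSsKKttKK ⇒ sKtZsKKttKK ⇒ sttZsKKttKK ⇒ sttssKKttKK ⇒ sttsstKttKK ⇒ sttssttttKK ⇒ sttsstttttK ⇒ sttsstttttt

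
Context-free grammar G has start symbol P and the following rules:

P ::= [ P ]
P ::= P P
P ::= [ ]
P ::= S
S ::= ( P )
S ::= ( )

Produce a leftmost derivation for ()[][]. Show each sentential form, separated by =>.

P=>PP=>PPP=>SPP=>()PP=>()[]P=>()[][]

P => PP   [P ::= P P]
PP => PPP   [P ::= P P]
PPP => SPP   [P ::= S]
SPP => ()PP   [S ::= ( )]
()PP => ()[]P   [P ::= [ ]]
()[]P => ()[][]   [P ::= [ ]]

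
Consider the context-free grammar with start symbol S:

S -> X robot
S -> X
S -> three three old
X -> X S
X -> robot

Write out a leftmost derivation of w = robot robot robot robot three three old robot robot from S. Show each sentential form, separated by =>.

S => X robot   [S -> X robot]
X robot => X S robot   [X -> X S]
X S robot => X S S robot   [X -> X S]
X S S robot => robot S S robot   [X -> robot]
robot S S robot => robot X robot S robot   [S -> X robot]
robot X robot S robot => robot robot robot S robot   [X -> robot]
robot robot robot S robot => robot robot robot X robot robot   [S -> X robot]
robot robot robot X robot robot => robot robot robot X S robot robot   [X -> X S]
robot robot robot X S robot robot => robot robot robot robot S robot robot   [X -> robot]
robot robot robot robot S robot robot => robot robot robot robot three three old robot robot   [S -> three three old]

S => X robot => X S robot => X S S robot => robot S S robot => robot X robot S robot => robot robot robot S robot => robot robot robot X robot robot => robot robot robot X S robot robot => robot robot robot robot S robot robot => robot robot robot robot three three old robot robot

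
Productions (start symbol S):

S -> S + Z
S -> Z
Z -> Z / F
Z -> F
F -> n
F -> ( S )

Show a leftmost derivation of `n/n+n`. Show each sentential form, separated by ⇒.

S ⇒ S+Z ⇒ Z+Z ⇒ Z/F+Z ⇒ F/F+Z ⇒ n/F+Z ⇒ n/n+Z ⇒ n/n+F ⇒ n/n+n

S ⇒ S+Z   [S -> S + Z]
S+Z ⇒ Z+Z   [S -> Z]
Z+Z ⇒ Z/F+Z   [Z -> Z / F]
Z/F+Z ⇒ F/F+Z   [Z -> F]
F/F+Z ⇒ n/F+Z   [F -> n]
n/F+Z ⇒ n/n+Z   [F -> n]
n/n+Z ⇒ n/n+F   [Z -> F]
n/n+F ⇒ n/n+n   [F -> n]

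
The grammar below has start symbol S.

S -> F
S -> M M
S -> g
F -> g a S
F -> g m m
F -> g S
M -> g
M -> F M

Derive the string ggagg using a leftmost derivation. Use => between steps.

S=>MM=>gM=>gFM=>ggaSM=>ggagM=>ggagg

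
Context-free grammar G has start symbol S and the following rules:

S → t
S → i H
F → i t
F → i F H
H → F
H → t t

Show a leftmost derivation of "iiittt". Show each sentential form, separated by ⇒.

S ⇒ iH ⇒ iF ⇒ iiFH ⇒ iiitH ⇒ iiittt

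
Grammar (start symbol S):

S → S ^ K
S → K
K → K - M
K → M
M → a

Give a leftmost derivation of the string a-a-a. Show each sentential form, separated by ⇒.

S⇒K⇒K-M⇒K-M-M⇒M-M-M⇒a-M-M⇒a-a-M⇒a-a-a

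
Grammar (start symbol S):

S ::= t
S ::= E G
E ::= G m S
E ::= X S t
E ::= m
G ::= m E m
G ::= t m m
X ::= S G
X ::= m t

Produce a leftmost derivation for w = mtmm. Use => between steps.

S => EG   [S ::= E G]
EG => mG   [E ::= m]
mG => mtmm   [G ::= t m m]

S => EG => mG => mtmm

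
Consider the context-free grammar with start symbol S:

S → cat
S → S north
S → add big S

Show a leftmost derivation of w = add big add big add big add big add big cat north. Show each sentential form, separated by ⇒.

S ⇒ S north ⇒ add big S north ⇒ add big add big S north ⇒ add big add big add big S north ⇒ add big add big add big add big S north ⇒ add big add big add big add big add big S north ⇒ add big add big add big add big add big cat north

S ⇒ S north   [S → S north]
S north ⇒ add big S north   [S → add big S]
add big S north ⇒ add big add big S north   [S → add big S]
add big add big S north ⇒ add big add big add big S north   [S → add big S]
add big add big add big S north ⇒ add big add big add big add big S north   [S → add big S]
add big add big add big add big S north ⇒ add big add big add big add big add big S north   [S → add big S]
add big add big add big add big add big S north ⇒ add big add big add big add big add big cat north   [S → cat]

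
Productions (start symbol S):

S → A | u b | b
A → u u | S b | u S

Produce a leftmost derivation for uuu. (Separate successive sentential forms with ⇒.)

S ⇒ A ⇒ uS ⇒ uA ⇒ uuu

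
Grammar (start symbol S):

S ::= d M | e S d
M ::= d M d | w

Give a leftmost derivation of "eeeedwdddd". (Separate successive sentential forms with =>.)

S => eSd   [S ::= e S d]
eSd => eeSdd   [S ::= e S d]
eeSdd => eeeSddd   [S ::= e S d]
eeeSddd => eeeeSdddd   [S ::= e S d]
eeeeSdddd => eeeedMdddd   [S ::= d M]
eeeedMdddd => eeeedwdddd   [M ::= w]

S => eSd => eeSdd => eeeSddd => eeeeSdddd => eeeedMdddd => eeeedwdddd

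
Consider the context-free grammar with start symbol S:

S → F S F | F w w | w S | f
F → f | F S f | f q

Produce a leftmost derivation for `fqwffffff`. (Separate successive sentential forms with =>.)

S=>FSF=>FSfSF=>fqSfSF=>fqwSfSF=>fqwffSF=>fqwffFSFF=>fqwfffSFF=>fqwffffFF=>fqwfffffF=>fqwffffff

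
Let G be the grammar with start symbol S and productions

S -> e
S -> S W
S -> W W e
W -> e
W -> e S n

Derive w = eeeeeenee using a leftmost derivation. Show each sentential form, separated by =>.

S=>WWe=>eSnWe=>eSWnWe=>eSWWnWe=>eWWeWWnWe=>eeWeWWnWe=>eeeeWWnWe=>eeeeeWnWe=>eeeeeenWe=>eeeeeenee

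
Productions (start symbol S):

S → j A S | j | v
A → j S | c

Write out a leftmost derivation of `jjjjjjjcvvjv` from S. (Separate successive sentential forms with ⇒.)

S ⇒ jAS ⇒ jjSS ⇒ jjjASS ⇒ jjjjSSS ⇒ jjjjjASSS ⇒ jjjjjjSSSS ⇒ jjjjjjjASSSS ⇒ jjjjjjjcSSSS ⇒ jjjjjjjcvSSS ⇒ jjjjjjjcvvSS ⇒ jjjjjjjcvvjS ⇒ jjjjjjjcvvjv

S ⇒ jAS   [S → j A S]
jAS ⇒ jjSS   [A → j S]
jjSS ⇒ jjjASS   [S → j A S]
jjjASS ⇒ jjjjSSS   [A → j S]
jjjjSSS ⇒ jjjjjASSS   [S → j A S]
jjjjjASSS ⇒ jjjjjjSSSS   [A → j S]
jjjjjjSSSS ⇒ jjjjjjjASSSS   [S → j A S]
jjjjjjjASSSS ⇒ jjjjjjjcSSSS   [A → c]
jjjjjjjcSSSS ⇒ jjjjjjjcvSSS   [S → v]
jjjjjjjcvSSS ⇒ jjjjjjjcvvSS   [S → v]
jjjjjjjcvvSS ⇒ jjjjjjjcvvjS   [S → j]
jjjjjjjcvvjS ⇒ jjjjjjjcvvjv   [S → v]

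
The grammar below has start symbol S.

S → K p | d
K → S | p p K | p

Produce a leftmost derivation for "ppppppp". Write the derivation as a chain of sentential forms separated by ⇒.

S ⇒ Kp   [S → K p]
Kp ⇒ ppKp   [K → p p K]
ppKp ⇒ ppSp   [K → S]
ppSp ⇒ ppKpp   [S → K p]
ppKpp ⇒ ppppKpp   [K → p p K]
ppppKpp ⇒ ppppppp   [K → p]

S⇒Kp⇒ppKp⇒ppSp⇒ppKpp⇒ppppKpp⇒ppppppp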